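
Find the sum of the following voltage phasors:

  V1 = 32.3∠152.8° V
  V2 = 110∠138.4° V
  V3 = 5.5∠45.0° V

Step 1 — Convert each phasor to rectangular form:
  V1 = 32.3·(cos(152.8°) + j·sin(152.8°)) = -28.73 + j14.76 V
  V2 = 110·(cos(138.4°) + j·sin(138.4°)) = -82.26 + j73.03 V
  V3 = 5.5·(cos(45.0°) + j·sin(45.0°)) = 3.889 + j3.889 V
Step 2 — Sum components: V_total = -107.1 + j91.69 V.
Step 3 — Convert to polar: |V_total| = 141 V, ∠V_total = 139.4°.

V_total = 141∠139.4° V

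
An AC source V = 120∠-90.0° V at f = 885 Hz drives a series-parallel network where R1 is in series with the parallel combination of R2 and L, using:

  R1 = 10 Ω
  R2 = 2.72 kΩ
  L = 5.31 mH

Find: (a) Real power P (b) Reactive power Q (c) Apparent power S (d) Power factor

Step 1 — Angular frequency: ω = 2π·f = 2π·885 = 5561 rad/s.
Step 2 — Component impedances:
  R1: Z = R = 10 Ω
  R2: Z = R = 2720 Ω
  L: Z = jωL = j·5561·0.00531 = 0 + j29.53 Ω
Step 3 — Parallel branch: R2 || L = 1/(1/R2 + 1/L) = 0.3205 + j29.52 Ω.
Step 4 — Series with R1: Z_total = R1 + (R2 || L) = 10.32 + j29.52 Ω = 31.28∠70.7° Ω.
Step 5 — Source phasor: V = 120∠-90.0° V = 0 - j120 V.
Step 6 — Current: I = V / Z = -3.622 - j1.266 A = 3.837∠-160.7° A.
Step 7 — Complex power: S = V·I* = 151.9 + j434.6 VA.
Step 8 — Real power: P = Re(S) = 151.9 W.
Step 9 — Reactive power: Q = Im(S) = 434.6 VAR.
Step 10 — Apparent power: |S| = 460.4 VA.
Step 11 — Power factor: PF = P/|S| = 0.33 (lagging).

(a) P = 151.9 W  (b) Q = 434.6 VAR  (c) S = 460.4 VA  (d) PF = 0.33 (lagging)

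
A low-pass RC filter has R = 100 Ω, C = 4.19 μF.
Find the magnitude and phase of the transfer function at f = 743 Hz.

Step 1 — Angular frequency: ω = 2π·743 = 4668 rad/s.
Step 2 — Transfer function: H(jω) = 1/(1 + jωRC).
Step 3 — Denominator: 1 + jωRC = 1 + j·4668·100·4.19e-06 = 1 + j1.956.
Step 4 — H = 0.2072 - j0.4053.
Step 5 — Magnitude: |H| = 0.4552 (-6.8 dB); phase: φ = -62.9°.

|H| = 0.4552 (-6.8 dB), φ = -62.9°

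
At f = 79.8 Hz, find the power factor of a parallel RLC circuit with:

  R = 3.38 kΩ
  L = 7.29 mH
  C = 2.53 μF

Step 1 — Angular frequency: ω = 2π·f = 2π·79.8 = 501.4 rad/s.
Step 2 — Component impedances:
  R: Z = R = 3380 Ω
  L: Z = jωL = j·501.4·0.00729 = 0 + j3.655 Ω
  C: Z = 1/(jωC) = -j/(ω·C) = 0 - j788.3 Ω
Step 3 — Parallel combination: 1/Z_total = 1/R + 1/L + 1/C; Z_total = 0.00399 + j3.672 Ω = 3.672∠89.9° Ω.
Step 4 — Power factor: PF = cos(φ) = Re(Z)/|Z| = 0.0039897/3.6722 = 0.001086.
Step 5 — Type: Im(Z) = 3.672 ⇒ lagging (phase φ = 89.9°).

PF = 0.001086 (lagging, φ = 89.9°)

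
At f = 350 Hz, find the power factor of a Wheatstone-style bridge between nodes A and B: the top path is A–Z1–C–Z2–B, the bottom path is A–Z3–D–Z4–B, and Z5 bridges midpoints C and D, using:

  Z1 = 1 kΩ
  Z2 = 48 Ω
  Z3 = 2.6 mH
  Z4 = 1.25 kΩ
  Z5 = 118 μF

Step 1 — Angular frequency: ω = 2π·f = 2π·350 = 2199 rad/s.
Step 2 — Component impedances:
  Z1: Z = R = 1000 Ω
  Z2: Z = R = 48 Ω
  Z3: Z = jωL = j·2199·0.0026 = 0 + j5.718 Ω
  Z4: Z = R = 1250 Ω
  Z5: Z = 1/(jωC) = -j/(ω·C) = 0 - j3.854 Ω
Step 3 — Bridge requires nodal analysis (the Z5 bridge couples midpoints C and D, so the two paths cannot be reduced to a simple series/parallel combination). Setting node B to ground and injecting 1 A at node A, the 3-node admittance system at A, C, D solves to V_A = Z_AB = 46.24 + j2.144 Ω = 46.29∠2.7° Ω.
Step 4 — Power factor: PF = cos(φ) = Re(Z)/|Z| = 46.24/46.29 = 0.9989.
Step 5 — Type: Im(Z) = 2.144 ⇒ lagging (phase φ = 2.7°).

PF = 0.9989 (lagging, φ = 2.7°)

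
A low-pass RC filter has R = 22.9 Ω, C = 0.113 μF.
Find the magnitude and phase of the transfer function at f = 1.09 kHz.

Step 1 — Angular frequency: ω = 2π·1090 = 6849 rad/s.
Step 2 — Transfer function: H(jω) = 1/(1 + jωRC).
Step 3 — Denominator: 1 + jωRC = 1 + j·6849·22.9·1.13e-07 = 1 + j0.01772.
Step 4 — H = 0.9997 - j0.01772.
Step 5 — Magnitude: |H| = 0.9998 (-0.0 dB); phase: φ = -1.0°.

|H| = 0.9998 (-0.0 dB), φ = -1.0°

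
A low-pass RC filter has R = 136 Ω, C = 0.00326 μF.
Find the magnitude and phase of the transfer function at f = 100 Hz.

Step 1 — Angular frequency: ω = 2π·100 = 628.3 rad/s.
Step 2 — Transfer function: H(jω) = 1/(1 + jωRC).
Step 3 — Denominator: 1 + jωRC = 1 + j·628.3·136·3.26e-09 = 1 + j0.0002786.
Step 4 — H = 1 - j0.0002786.
Step 5 — Magnitude: |H| = 1 (-0.0 dB); phase: φ = -0.0°.

|H| = 1 (-0.0 dB), φ = -0.0°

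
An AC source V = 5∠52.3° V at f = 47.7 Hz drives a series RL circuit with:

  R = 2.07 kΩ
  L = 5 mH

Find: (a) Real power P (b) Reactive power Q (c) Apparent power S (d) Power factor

Step 1 — Angular frequency: ω = 2π·f = 2π·47.7 = 299.7 rad/s.
Step 2 — Component impedances:
  R: Z = R = 2070 Ω
  L: Z = jωL = j·299.7·0.005 = 0 + j1.499 Ω
Step 3 — Series combination: Z_total = R + L = 2070 + j1.499 Ω = 2070∠0.0° Ω.
Step 4 — Source phasor: V = 5∠52.3° V = 3.058 + j3.956 V.
Step 5 — Current: I = V / Z = 0.001479 + j0.00191 A = 0.002415∠52.3° A.
Step 6 — Complex power: S = V·I* = 0.01208 + j8.743e-06 VA.
Step 7 — Real power: P = Re(S) = 0.01208 W.
Step 8 — Reactive power: Q = Im(S) = 8.743e-06 VAR.
Step 9 — Apparent power: |S| = 0.01208 VA.
Step 10 — Power factor: PF = P/|S| = 1 (lagging).

(a) P = 0.01208 W  (b) Q = 8.743e-06 VAR  (c) S = 0.01208 VA  (d) PF = 1 (lagging)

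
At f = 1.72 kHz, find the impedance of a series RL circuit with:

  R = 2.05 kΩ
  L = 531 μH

Step 1 — Angular frequency: ω = 2π·f = 2π·1720 = 1.081e+04 rad/s.
Step 2 — Component impedances:
  R: Z = R = 2050 Ω
  L: Z = jωL = j·1.081e+04·0.000531 = 0 + j5.739 Ω
Step 3 — Series combination: Z_total = R + L = 2050 + j5.739 Ω = 2050∠0.2° Ω.

Z = 2050 + j5.739 Ω = 2050∠0.2° Ω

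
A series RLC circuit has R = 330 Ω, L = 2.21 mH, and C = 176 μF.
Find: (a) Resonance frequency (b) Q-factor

Step 1 — Resonance condition Im(Z)=0 gives ω₀ = 1/√(LC).
Step 2 — ω₀ = 1/√(0.00221·0.000176) = 1603 rad/s.
Step 3 — f₀ = ω₀/(2π) = 255.2 Hz.
Step 4 — Series Q: Q = ω₀L/R = 1603·0.00221/330 = 0.01074.

(a) f₀ = 255.2 Hz  (b) Q = 0.01074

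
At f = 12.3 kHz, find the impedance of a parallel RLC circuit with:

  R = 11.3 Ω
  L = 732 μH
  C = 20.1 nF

Step 1 — Angular frequency: ω = 2π·f = 2π·1.23e+04 = 7.728e+04 rad/s.
Step 2 — Component impedances:
  R: Z = R = 11.3 Ω
  L: Z = jωL = j·7.728e+04·0.000732 = 0 + j56.57 Ω
  C: Z = 1/(jωC) = -j/(ω·C) = 0 - j643.8 Ω
Step 3 — Parallel combination: 1/Z_total = 1/R + 1/L + 1/C; Z_total = 10.94 + j1.993 Ω = 11.12∠10.3° Ω.

Z = 10.94 + j1.993 Ω = 11.12∠10.3° Ω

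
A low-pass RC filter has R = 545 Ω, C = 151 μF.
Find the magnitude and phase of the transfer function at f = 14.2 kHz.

Step 1 — Angular frequency: ω = 2π·1.42e+04 = 8.922e+04 rad/s.
Step 2 — Transfer function: H(jω) = 1/(1 + jωRC).
Step 3 — Denominator: 1 + jωRC = 1 + j·8.922e+04·545·0.000151 = 1 + j7342.
Step 4 — H = 1.855e-08 - j0.0001362.
Step 5 — Magnitude: |H| = 0.0001362 (-77.3 dB); phase: φ = -90.0°.

|H| = 0.0001362 (-77.3 dB), φ = -90.0°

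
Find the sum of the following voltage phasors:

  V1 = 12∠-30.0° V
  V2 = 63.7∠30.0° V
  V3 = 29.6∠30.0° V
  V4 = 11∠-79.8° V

Step 1 — Convert each phasor to rectangular form:
  V1 = 12·(cos(-30.0°) + j·sin(-30.0°)) = 10.39 - j6 V
  V2 = 63.7·(cos(30.0°) + j·sin(30.0°)) = 55.17 + j31.85 V
  V3 = 29.6·(cos(30.0°) + j·sin(30.0°)) = 25.63 + j14.8 V
  V4 = 11·(cos(-79.8°) + j·sin(-79.8°)) = 1.948 - j10.83 V
Step 2 — Sum components: V_total = 93.14 + j29.82 V.
Step 3 — Convert to polar: |V_total| = 97.8 V, ∠V_total = 17.8°.

V_total = 97.8∠17.8° V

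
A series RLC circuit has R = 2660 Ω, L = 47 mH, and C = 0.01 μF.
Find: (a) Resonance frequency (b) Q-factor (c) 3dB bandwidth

Step 1 — Resonance: ω₀ = 1/√(LC) = 1/√(0.047·1e-08) = 4.613e+04 rad/s.
Step 2 — f₀ = ω₀/(2π) = 7341 Hz.
Step 3 — Series Q: Q = ω₀L/R = 4.613e+04·0.047/2660 = 0.815.
Step 4 — Bandwidth: Δω = ω₀/Q = 5.66e+04 rad/s; BW = Δω/(2π) = 9007 Hz.

(a) f₀ = 7341 Hz  (b) Q = 0.815  (c) BW = 9007 Hz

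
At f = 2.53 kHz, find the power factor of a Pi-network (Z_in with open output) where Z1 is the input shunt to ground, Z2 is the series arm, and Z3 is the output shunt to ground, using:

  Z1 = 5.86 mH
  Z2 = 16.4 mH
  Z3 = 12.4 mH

Step 1 — Angular frequency: ω = 2π·f = 2π·2530 = 1.59e+04 rad/s.
Step 2 — Component impedances:
  Z1: Z = jωL = j·1.59e+04·0.00586 = 0 + j93.15 Ω
  Z2: Z = jωL = j·1.59e+04·0.0164 = 0 + j260.7 Ω
  Z3: Z = jωL = j·1.59e+04·0.0124 = 0 + j197.1 Ω
Step 3 — With open output, the series arm Z2 and the output shunt Z3 appear in series to ground: Z2 + Z3 = 0 + j457.8 Ω.
Step 4 — Parallel with input shunt Z1: Z_in = Z1 || (Z2 + Z3) = 0 + j77.4 Ω = 77.4∠90.0° Ω.
Step 5 — Power factor: PF = cos(φ) = Re(Z)/|Z| = -0/77.4 = -0.
Step 6 — Type: Im(Z) = 77.4 ⇒ lagging (phase φ = 90.0°).

PF = -0 (lagging, φ = 90.0°)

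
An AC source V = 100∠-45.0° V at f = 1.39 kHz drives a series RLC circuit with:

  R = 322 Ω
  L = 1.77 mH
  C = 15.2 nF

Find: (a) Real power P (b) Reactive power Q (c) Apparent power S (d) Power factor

Step 1 — Angular frequency: ω = 2π·f = 2π·1390 = 8734 rad/s.
Step 2 — Component impedances:
  R: Z = R = 322 Ω
  L: Z = jωL = j·8734·0.00177 = 0 + j15.46 Ω
  C: Z = 1/(jωC) = -j/(ω·C) = 0 - j7533 Ω
Step 3 — Series combination: Z_total = R + L + C = 322 - j7517 Ω = 7524∠-87.5° Ω.
Step 4 — Source phasor: V = 100∠-45.0° V = 70.71 - j70.71 V.
Step 5 — Current: I = V / Z = 0.009791 + j0.008987 A = 0.01329∠42.5° A.
Step 6 — Complex power: S = V·I* = 0.05687 - j1.328 VA.
Step 7 — Real power: P = Re(S) = 0.05687 W.
Step 8 — Reactive power: Q = Im(S) = -1.328 VAR.
Step 9 — Apparent power: |S| = 1.329 VA.
Step 10 — Power factor: PF = P/|S| = 0.04279 (leading).

(a) P = 0.05687 W  (b) Q = -1.328 VAR  (c) S = 1.329 VA  (d) PF = 0.04279 (leading)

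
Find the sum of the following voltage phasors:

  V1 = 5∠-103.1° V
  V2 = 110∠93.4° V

Step 1 — Convert each phasor to rectangular form:
  V1 = 5·(cos(-103.1°) + j·sin(-103.1°)) = -1.133 - j4.87 V
  V2 = 110·(cos(93.4°) + j·sin(93.4°)) = -6.524 + j109.8 V
Step 2 — Sum components: V_total = -7.657 + j104.9 V.
Step 3 — Convert to polar: |V_total| = 105.2 V, ∠V_total = 94.2°.

V_total = 105.2∠94.2° V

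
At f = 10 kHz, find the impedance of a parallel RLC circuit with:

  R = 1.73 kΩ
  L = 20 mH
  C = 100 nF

Step 1 — Angular frequency: ω = 2π·f = 2π·1e+04 = 6.283e+04 rad/s.
Step 2 — Component impedances:
  R: Z = R = 1730 Ω
  L: Z = jωL = j·6.283e+04·0.02 = 0 + j1257 Ω
  C: Z = 1/(jωC) = -j/(ω·C) = 0 - j159.2 Ω
Step 3 — Parallel combination: 1/Z_total = 1/R + 1/L + 1/C; Z_total = 18.99 - j180.2 Ω = 181.2∠-84.0° Ω.

Z = 18.99 - j180.2 Ω = 181.2∠-84.0° Ω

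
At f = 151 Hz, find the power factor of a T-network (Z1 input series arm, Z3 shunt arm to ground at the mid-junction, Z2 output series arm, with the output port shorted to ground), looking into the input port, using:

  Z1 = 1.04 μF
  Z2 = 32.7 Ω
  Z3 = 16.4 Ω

Step 1 — Angular frequency: ω = 2π·f = 2π·151 = 948.8 rad/s.
Step 2 — Component impedances:
  Z1: Z = 1/(jωC) = -j/(ω·C) = 0 - j1013 Ω
  Z2: Z = R = 32.7 Ω
  Z3: Z = R = 16.4 Ω
Step 3 — With the output port shorted to ground, the output series arm Z2 runs from the junction to ground; the shunt arm Z3 also runs from the junction to ground. They appear in parallel: Z3 || Z2 = 10.92 Ω.
Step 4 — Series with input arm Z1: Z_in = Z1 + (Z3 || Z2) = 10.92 - j1013 Ω = 1014∠-89.4° Ω.
Step 5 — Power factor: PF = cos(φ) = Re(Z)/|Z| = 10.922/1013.5 = 0.01078.
Step 6 — Type: Im(Z) = -1013 ⇒ leading (phase φ = -89.4°).

PF = 0.01078 (leading, φ = -89.4°)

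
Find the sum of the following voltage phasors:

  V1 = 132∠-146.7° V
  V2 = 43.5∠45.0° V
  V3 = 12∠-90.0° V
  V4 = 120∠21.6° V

Step 1 — Convert each phasor to rectangular form:
  V1 = 132·(cos(-146.7°) + j·sin(-146.7°)) = -110.3 - j72.47 V
  V2 = 43.5·(cos(45.0°) + j·sin(45.0°)) = 30.76 + j30.76 V
  V3 = 12·(cos(-90.0°) + j·sin(-90.0°)) = 0 - j12 V
  V4 = 120·(cos(21.6°) + j·sin(21.6°)) = 111.6 + j44.17 V
Step 2 — Sum components: V_total = 32.01 - j9.537 V.
Step 3 — Convert to polar: |V_total| = 33.4 V, ∠V_total = -16.6°.

V_total = 33.4∠-16.6° V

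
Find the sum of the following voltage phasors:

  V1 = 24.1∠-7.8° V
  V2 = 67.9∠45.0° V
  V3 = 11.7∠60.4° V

Step 1 — Convert each phasor to rectangular form:
  V1 = 24.1·(cos(-7.8°) + j·sin(-7.8°)) = 23.88 - j3.271 V
  V2 = 67.9·(cos(45.0°) + j·sin(45.0°)) = 48.01 + j48.01 V
  V3 = 11.7·(cos(60.4°) + j·sin(60.4°)) = 5.779 + j10.17 V
Step 2 — Sum components: V_total = 77.67 + j54.91 V.
Step 3 — Convert to polar: |V_total| = 95.12 V, ∠V_total = 35.3°.

V_total = 95.12∠35.3° V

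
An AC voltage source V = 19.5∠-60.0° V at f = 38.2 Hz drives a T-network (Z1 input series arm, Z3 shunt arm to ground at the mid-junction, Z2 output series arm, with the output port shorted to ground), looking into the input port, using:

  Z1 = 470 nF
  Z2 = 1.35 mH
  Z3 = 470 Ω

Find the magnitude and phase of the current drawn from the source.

Step 1 — Angular frequency: ω = 2π·f = 2π·38.2 = 240 rad/s.
Step 2 — Component impedances:
  Z1: Z = 1/(jωC) = -j/(ω·C) = 0 - j8865 Ω
  Z2: Z = jωL = j·240·0.00135 = 0 + j0.324 Ω
  Z3: Z = R = 470 Ω
Step 3 — With the output port shorted to ground, the output series arm Z2 runs from the junction to ground; the shunt arm Z3 also runs from the junction to ground. They appear in parallel: Z3 || Z2 = 0.0002234 + j0.324 Ω.
Step 4 — Series with input arm Z1: Z_in = Z1 + (Z3 || Z2) = 0.0002234 - j8864 Ω = 8864∠-90.0° Ω.
Step 5 — Source phasor: V = 19.5∠-60.0° V = 9.75 - j16.89 V.
Step 6 — Ohm's law: I = V / Z_total = (9.75 - j16.89) / (0.0002234 - j8864) = 0.001905 + j0.0011 A.
Step 7 — Convert to polar: |I| = 0.0022 A, ∠I = 30.0°.

I = 0.0022∠30.0° A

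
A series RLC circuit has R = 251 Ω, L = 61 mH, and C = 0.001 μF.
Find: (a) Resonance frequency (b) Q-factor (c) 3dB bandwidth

Step 1 — Resonance: ω₀ = 1/√(LC) = 1/√(0.061·1e-09) = 1.28e+05 rad/s.
Step 2 — f₀ = ω₀/(2π) = 2.038e+04 Hz.
Step 3 — Series Q: Q = ω₀L/R = 1.28e+05·0.061/251 = 31.12.
Step 4 — Bandwidth: Δω = ω₀/Q = 4115 rad/s; BW = Δω/(2π) = 654.9 Hz.

(a) f₀ = 2.038e+04 Hz  (b) Q = 31.12  (c) BW = 654.9 Hz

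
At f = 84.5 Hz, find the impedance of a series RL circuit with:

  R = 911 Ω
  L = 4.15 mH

Step 1 — Angular frequency: ω = 2π·f = 2π·84.5 = 530.9 rad/s.
Step 2 — Component impedances:
  R: Z = R = 911 Ω
  L: Z = jωL = j·530.9·0.00415 = 0 + j2.203 Ω
Step 3 — Series combination: Z_total = R + L = 911 + j2.203 Ω = 911∠0.1° Ω.

Z = 911 + j2.203 Ω = 911∠0.1° Ω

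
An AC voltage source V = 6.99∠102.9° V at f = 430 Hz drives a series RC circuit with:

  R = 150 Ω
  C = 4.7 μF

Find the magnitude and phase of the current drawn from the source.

Step 1 — Angular frequency: ω = 2π·f = 2π·430 = 2702 rad/s.
Step 2 — Component impedances:
  R: Z = R = 150 Ω
  C: Z = 1/(jωC) = -j/(ω·C) = 0 - j78.75 Ω
Step 3 — Series combination: Z_total = R + C = 150 - j78.75 Ω = 169.4∠-27.7° Ω.
Step 4 — Source phasor: V = 6.99∠102.9° V = -1.561 + j6.814 V.
Step 5 — Ohm's law: I = V / Z_total = (-1.561 + j6.814) / (150 - j78.75) = -0.02685 + j0.03133 A.
Step 6 — Convert to polar: |I| = 0.04126 A, ∠I = 130.6°.

I = 0.04126∠130.6° A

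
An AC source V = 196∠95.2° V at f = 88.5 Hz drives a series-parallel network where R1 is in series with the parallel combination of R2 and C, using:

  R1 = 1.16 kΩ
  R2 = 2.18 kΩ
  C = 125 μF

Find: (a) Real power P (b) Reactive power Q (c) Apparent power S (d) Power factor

Step 1 — Angular frequency: ω = 2π·f = 2π·88.5 = 556.1 rad/s.
Step 2 — Component impedances:
  R1: Z = R = 1160 Ω
  R2: Z = R = 2180 Ω
  C: Z = 1/(jωC) = -j/(ω·C) = 0 - j14.39 Ω
Step 3 — Parallel branch: R2 || C = 1/(1/R2 + 1/C) = 0.09494 - j14.39 Ω.
Step 4 — Series with R1: Z_total = R1 + (R2 || C) = 1160 - j14.39 Ω = 1160∠-0.7° Ω.
Step 5 — Source phasor: V = 196∠95.2° V = -17.76 + j195.2 V.
Step 6 — Current: I = V / Z = -0.0174 + j0.168 A = 0.1689∠95.9° A.
Step 7 — Complex power: S = V·I* = 33.11 - j0.4106 VA.
Step 8 — Real power: P = Re(S) = 33.11 W.
Step 9 — Reactive power: Q = Im(S) = -0.4106 VAR.
Step 10 — Apparent power: |S| = 33.11 VA.
Step 11 — Power factor: PF = P/|S| = 0.9999 (leading).

(a) P = 33.11 W  (b) Q = -0.4106 VAR  (c) S = 33.11 VA  (d) PF = 0.9999 (leading)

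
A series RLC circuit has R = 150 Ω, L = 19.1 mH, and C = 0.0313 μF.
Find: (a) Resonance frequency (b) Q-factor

Step 1 — Resonance condition Im(Z)=0 gives ω₀ = 1/√(LC).
Step 2 — ω₀ = 1/√(0.0191·3.13e-08) = 4.09e+04 rad/s.
Step 3 — f₀ = ω₀/(2π) = 6509 Hz.
Step 4 — Series Q: Q = ω₀L/R = 4.09e+04·0.0191/150 = 5.208.

(a) f₀ = 6509 Hz  (b) Q = 5.208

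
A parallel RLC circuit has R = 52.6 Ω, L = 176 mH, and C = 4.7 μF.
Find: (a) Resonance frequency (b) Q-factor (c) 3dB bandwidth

Step 1 — Resonance: ω₀ = 1/√(LC) = 1/√(0.176·4.7e-06) = 1099 rad/s.
Step 2 — f₀ = ω₀/(2π) = 175 Hz.
Step 3 — Parallel Q: Q = R/(ω₀L) = 52.6/(1099·0.176) = 0.2718.
Step 4 — Bandwidth: Δω = ω₀/Q = 4045 rad/s; BW = Δω/(2π) = 643.8 Hz.

(a) f₀ = 175 Hz  (b) Q = 0.2718  (c) BW = 643.8 Hz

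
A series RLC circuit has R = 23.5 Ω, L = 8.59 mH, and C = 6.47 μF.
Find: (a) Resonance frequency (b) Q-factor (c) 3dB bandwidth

Step 1 — Resonance condition Im(Z)=0 gives ω₀ = 1/√(LC).
Step 2 — ω₀ = 1/√(0.00859·6.47e-06) = 4242 rad/s.
Step 3 — f₀ = ω₀/(2π) = 675.1 Hz.
Step 4 — Series Q: Q = ω₀L/R = 4242·0.00859/23.5 = 1.551.
Step 5 — 3dB bandwidth: Δω = ω₀/Q = 2736 rad/s; BW = Δω/(2π) = 435.4 Hz.

(a) f₀ = 675.1 Hz  (b) Q = 1.551  (c) BW = 435.4 Hz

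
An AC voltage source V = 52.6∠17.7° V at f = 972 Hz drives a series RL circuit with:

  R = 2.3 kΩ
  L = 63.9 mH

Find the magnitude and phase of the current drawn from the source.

Step 1 — Angular frequency: ω = 2π·f = 2π·972 = 6107 rad/s.
Step 2 — Component impedances:
  R: Z = R = 2300 Ω
  L: Z = jωL = j·6107·0.0639 = 0 + j390.3 Ω
Step 3 — Series combination: Z_total = R + L = 2300 + j390.3 Ω = 2333∠9.6° Ω.
Step 4 — Source phasor: V = 52.6∠17.7° V = 50.11 + j15.99 V.
Step 5 — Ohm's law: I = V / Z_total = (50.11 + j15.99) / (2300 + j390.3) = 0.02232 + j0.003165 A.
Step 6 — Convert to polar: |I| = 0.02255 A, ∠I = 8.1°.

I = 0.02255∠8.1° A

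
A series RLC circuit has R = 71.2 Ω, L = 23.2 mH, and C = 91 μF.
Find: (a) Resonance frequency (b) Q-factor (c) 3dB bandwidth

Step 1 — Resonance: ω₀ = 1/√(LC) = 1/√(0.0232·9.1e-05) = 688.2 rad/s.
Step 2 — f₀ = ω₀/(2π) = 109.5 Hz.
Step 3 — Series Q: Q = ω₀L/R = 688.2·0.0232/71.2 = 0.2243.
Step 4 — Bandwidth: Δω = ω₀/Q = 3069 rad/s; BW = Δω/(2π) = 488.4 Hz.

(a) f₀ = 109.5 Hz  (b) Q = 0.2243  (c) BW = 488.4 Hz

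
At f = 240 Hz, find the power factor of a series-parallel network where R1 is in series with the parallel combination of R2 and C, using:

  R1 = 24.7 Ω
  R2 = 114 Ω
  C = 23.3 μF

Step 1 — Angular frequency: ω = 2π·f = 2π·240 = 1508 rad/s.
Step 2 — Component impedances:
  R1: Z = R = 24.7 Ω
  R2: Z = R = 114 Ω
  C: Z = 1/(jωC) = -j/(ω·C) = 0 - j28.46 Ω
Step 3 — Parallel branch: R2 || C = 1/(1/R2 + 1/C) = 6.689 - j26.79 Ω.
Step 4 — Series with R1: Z_total = R1 + (R2 || C) = 31.39 - j26.79 Ω = 41.27∠-40.5° Ω.
Step 5 — Power factor: PF = cos(φ) = Re(Z)/|Z| = 31.39/41.27 = 0.7606.
Step 6 — Type: Im(Z) = -26.79 ⇒ leading (phase φ = -40.5°).

PF = 0.7606 (leading, φ = -40.5°)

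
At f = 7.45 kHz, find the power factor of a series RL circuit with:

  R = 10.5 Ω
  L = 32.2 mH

Step 1 — Angular frequency: ω = 2π·f = 2π·7450 = 4.681e+04 rad/s.
Step 2 — Component impedances:
  R: Z = R = 10.5 Ω
  L: Z = jωL = j·4.681e+04·0.0322 = 0 + j1507 Ω
Step 3 — Series combination: Z_total = R + L = 10.5 + j1507 Ω = 1507∠89.6° Ω.
Step 4 — Power factor: PF = cos(φ) = Re(Z)/|Z| = 10.5/1507.3 = 0.006966.
Step 5 — Type: Im(Z) = 1507 ⇒ lagging (phase φ = 89.6°).

PF = 0.006966 (lagging, φ = 89.6°)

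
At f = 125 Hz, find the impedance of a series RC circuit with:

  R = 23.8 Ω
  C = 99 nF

Step 1 — Angular frequency: ω = 2π·f = 2π·125 = 785.4 rad/s.
Step 2 — Component impedances:
  R: Z = R = 23.8 Ω
  C: Z = 1/(jωC) = -j/(ω·C) = 0 - j1.286e+04 Ω
Step 3 — Series combination: Z_total = R + C = 23.8 - j1.286e+04 Ω = 1.286e+04∠-89.9° Ω.

Z = 23.8 - j1.286e+04 Ω = 1.286e+04∠-89.9° Ω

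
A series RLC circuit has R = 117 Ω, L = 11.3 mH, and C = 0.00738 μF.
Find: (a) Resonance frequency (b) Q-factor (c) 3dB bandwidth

Step 1 — Resonance: ω₀ = 1/√(LC) = 1/√(0.0113·7.38e-09) = 1.095e+05 rad/s.
Step 2 — f₀ = ω₀/(2π) = 1.743e+04 Hz.
Step 3 — Series Q: Q = ω₀L/R = 1.095e+05·0.0113/117 = 10.58.
Step 4 — Bandwidth: Δω = ω₀/Q = 1.035e+04 rad/s; BW = Δω/(2π) = 1648 Hz.

(a) f₀ = 1.743e+04 Hz  (b) Q = 10.58  (c) BW = 1648 Hz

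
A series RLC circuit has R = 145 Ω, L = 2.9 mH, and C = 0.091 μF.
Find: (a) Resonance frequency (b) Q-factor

Step 1 — Resonance condition Im(Z)=0 gives ω₀ = 1/√(LC).
Step 2 — ω₀ = 1/√(0.0029·9.1e-08) = 6.156e+04 rad/s.
Step 3 — f₀ = ω₀/(2π) = 9797 Hz.
Step 4 — Series Q: Q = ω₀L/R = 6.156e+04·0.0029/145 = 1.231.

(a) f₀ = 9797 Hz  (b) Q = 1.231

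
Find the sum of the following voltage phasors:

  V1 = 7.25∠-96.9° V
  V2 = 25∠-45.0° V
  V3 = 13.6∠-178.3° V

Step 1 — Convert each phasor to rectangular form:
  V1 = 7.25·(cos(-96.9°) + j·sin(-96.9°)) = -0.871 - j7.197 V
  V2 = 25·(cos(-45.0°) + j·sin(-45.0°)) = 17.68 - j17.68 V
  V3 = 13.6·(cos(-178.3°) + j·sin(-178.3°)) = -13.59 - j0.4035 V
Step 2 — Sum components: V_total = 3.213 - j25.28 V.
Step 3 — Convert to polar: |V_total| = 25.48 V, ∠V_total = -82.8°.

V_total = 25.48∠-82.8° V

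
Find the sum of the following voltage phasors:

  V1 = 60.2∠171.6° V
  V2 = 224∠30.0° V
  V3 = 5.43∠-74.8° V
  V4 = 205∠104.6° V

Step 1 — Convert each phasor to rectangular form:
  V1 = 60.2·(cos(171.6°) + j·sin(171.6°)) = -59.55 + j8.794 V
  V2 = 224·(cos(30.0°) + j·sin(30.0°)) = 194 + j112 V
  V3 = 5.43·(cos(-74.8°) + j·sin(-74.8°)) = 1.424 - j5.24 V
  V4 = 205·(cos(104.6°) + j·sin(104.6°)) = -51.67 + j198.4 V
Step 2 — Sum components: V_total = 84.18 + j313.9 V.
Step 3 — Convert to polar: |V_total| = 325 V, ∠V_total = 75.0°.

V_total = 325∠75.0° V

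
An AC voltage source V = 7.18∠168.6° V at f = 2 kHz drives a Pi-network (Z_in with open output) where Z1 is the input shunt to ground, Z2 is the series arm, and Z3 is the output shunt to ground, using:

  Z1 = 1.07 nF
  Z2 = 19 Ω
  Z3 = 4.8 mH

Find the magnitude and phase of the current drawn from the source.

Step 1 — Angular frequency: ω = 2π·f = 2π·2000 = 1.257e+04 rad/s.
Step 2 — Component impedances:
  Z1: Z = 1/(jωC) = -j/(ω·C) = 0 - j7.437e+04 Ω
  Z2: Z = R = 19 Ω
  Z3: Z = jωL = j·1.257e+04·0.0048 = 0 + j60.32 Ω
Step 3 — With open output, the series arm Z2 and the output shunt Z3 appear in series to ground: Z2 + Z3 = 19 + j60.32 Ω.
Step 4 — Parallel with input shunt Z1: Z_in = Z1 || (Z2 + Z3) = 19.03 + j60.36 Ω = 63.29∠72.5° Ω.
Step 5 — Source phasor: V = 7.18∠168.6° V = -7.038 + j1.419 V.
Step 6 — Ohm's law: I = V / Z_total = (-7.038 + j1.419) / (19.03 + j60.36) = -0.01205 + j0.1128 A.
Step 7 — Convert to polar: |I| = 0.1134 A, ∠I = 96.1°.

I = 0.1134∠96.1° A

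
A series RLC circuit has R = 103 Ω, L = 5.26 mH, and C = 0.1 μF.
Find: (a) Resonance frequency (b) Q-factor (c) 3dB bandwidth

Step 1 — Resonance: ω₀ = 1/√(LC) = 1/√(0.00526·1e-07) = 4.36e+04 rad/s.
Step 2 — f₀ = ω₀/(2π) = 6939 Hz.
Step 3 — Series Q: Q = ω₀L/R = 4.36e+04·0.00526/103 = 2.227.
Step 4 — Bandwidth: Δω = ω₀/Q = 1.958e+04 rad/s; BW = Δω/(2π) = 3117 Hz.

(a) f₀ = 6939 Hz  (b) Q = 2.227  (c) BW = 3117 Hz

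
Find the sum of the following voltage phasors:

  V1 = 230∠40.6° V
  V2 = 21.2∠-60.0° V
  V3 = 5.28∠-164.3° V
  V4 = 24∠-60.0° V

Step 1 — Convert each phasor to rectangular form:
  V1 = 230·(cos(40.6°) + j·sin(40.6°)) = 174.6 + j149.7 V
  V2 = 21.2·(cos(-60.0°) + j·sin(-60.0°)) = 10.6 - j18.36 V
  V3 = 5.28·(cos(-164.3°) + j·sin(-164.3°)) = -5.083 - j1.429 V
  V4 = 24·(cos(-60.0°) + j·sin(-60.0°)) = 12 - j20.78 V
Step 2 — Sum components: V_total = 192.1 + j109.1 V.
Step 3 — Convert to polar: |V_total| = 221 V, ∠V_total = 29.6°.

V_total = 221∠29.6° V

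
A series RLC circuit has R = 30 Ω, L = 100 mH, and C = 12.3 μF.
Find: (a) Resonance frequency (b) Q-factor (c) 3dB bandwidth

Step 1 — Resonance condition Im(Z)=0 gives ω₀ = 1/√(LC).
Step 2 — ω₀ = 1/√(0.1·1.23e-05) = 901.7 rad/s.
Step 3 — f₀ = ω₀/(2π) = 143.5 Hz.
Step 4 — Series Q: Q = ω₀L/R = 901.7·0.1/30 = 3.006.
Step 5 — 3dB bandwidth: Δω = ω₀/Q = 300 rad/s; BW = Δω/(2π) = 47.75 Hz.

(a) f₀ = 143.5 Hz  (b) Q = 3.006  (c) BW = 47.75 Hz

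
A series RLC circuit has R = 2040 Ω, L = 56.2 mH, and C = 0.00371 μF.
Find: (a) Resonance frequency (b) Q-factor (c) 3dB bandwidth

Step 1 — Resonance: ω₀ = 1/√(LC) = 1/√(0.0562·3.71e-09) = 6.925e+04 rad/s.
Step 2 — f₀ = ω₀/(2π) = 1.102e+04 Hz.
Step 3 — Series Q: Q = ω₀L/R = 6.925e+04·0.0562/2040 = 1.908.
Step 4 — Bandwidth: Δω = ω₀/Q = 3.63e+04 rad/s; BW = Δω/(2π) = 5777 Hz.

(a) f₀ = 1.102e+04 Hz  (b) Q = 1.908  (c) BW = 5777 Hz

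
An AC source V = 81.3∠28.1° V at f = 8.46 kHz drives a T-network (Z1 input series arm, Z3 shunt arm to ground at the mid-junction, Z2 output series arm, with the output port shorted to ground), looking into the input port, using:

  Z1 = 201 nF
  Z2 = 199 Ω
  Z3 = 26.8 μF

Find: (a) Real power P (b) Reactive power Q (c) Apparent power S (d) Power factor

Step 1 — Angular frequency: ω = 2π·f = 2π·8460 = 5.316e+04 rad/s.
Step 2 — Component impedances:
  Z1: Z = 1/(jωC) = -j/(ω·C) = 0 - j93.6 Ω
  Z2: Z = R = 199 Ω
  Z3: Z = 1/(jωC) = -j/(ω·C) = 0 - j0.702 Ω
Step 3 — With the output port shorted to ground, the output series arm Z2 runs from the junction to ground; the shunt arm Z3 also runs from the junction to ground. They appear in parallel: Z3 || Z2 = 0.002476 - j0.702 Ω.
Step 4 — Series with input arm Z1: Z_in = Z1 + (Z3 || Z2) = 0.002476 - j94.3 Ω = 94.3∠-90.0° Ω.
Step 5 — Source phasor: V = 81.3∠28.1° V = 71.72 + j38.29 V.
Step 6 — Current: I = V / Z = -0.4061 + j0.7606 A = 0.8622∠118.1° A.
Step 7 — Complex power: S = V·I* = 0.001841 - j70.09 VA.
Step 8 — Real power: P = Re(S) = 0.001841 W.
Step 9 — Reactive power: Q = Im(S) = -70.09 VAR.
Step 10 — Apparent power: |S| = 70.09 VA.
Step 11 — Power factor: PF = P/|S| = 2.626e-05 (leading).

(a) P = 0.001841 W  (b) Q = -70.09 VAR  (c) S = 70.09 VA  (d) PF = 2.626e-05 (leading)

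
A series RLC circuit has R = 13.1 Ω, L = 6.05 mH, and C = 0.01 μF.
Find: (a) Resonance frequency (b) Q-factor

Step 1 — Resonance condition Im(Z)=0 gives ω₀ = 1/√(LC).
Step 2 — ω₀ = 1/√(0.00605·1e-08) = 1.286e+05 rad/s.
Step 3 — f₀ = ω₀/(2π) = 2.046e+04 Hz.
Step 4 — Series Q: Q = ω₀L/R = 1.286e+05·0.00605/13.1 = 59.38.

(a) f₀ = 2.046e+04 Hz  (b) Q = 59.38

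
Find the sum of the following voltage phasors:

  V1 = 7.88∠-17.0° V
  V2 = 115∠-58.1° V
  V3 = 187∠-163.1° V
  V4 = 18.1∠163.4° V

Step 1 — Convert each phasor to rectangular form:
  V1 = 7.88·(cos(-17.0°) + j·sin(-17.0°)) = 7.536 - j2.304 V
  V2 = 115·(cos(-58.1°) + j·sin(-58.1°)) = 60.77 - j97.63 V
  V3 = 187·(cos(-163.1°) + j·sin(-163.1°)) = -178.9 - j54.36 V
  V4 = 18.1·(cos(163.4°) + j·sin(163.4°)) = -17.35 + j5.171 V
Step 2 — Sum components: V_total = -128 - j149.1 V.
Step 3 — Convert to polar: |V_total| = 196.5 V, ∠V_total = -130.6°.

V_total = 196.5∠-130.6° V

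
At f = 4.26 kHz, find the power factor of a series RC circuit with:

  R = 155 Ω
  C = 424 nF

Step 1 — Angular frequency: ω = 2π·f = 2π·4260 = 2.677e+04 rad/s.
Step 2 — Component impedances:
  R: Z = R = 155 Ω
  C: Z = 1/(jωC) = -j/(ω·C) = 0 - j88.11 Ω
Step 3 — Series combination: Z_total = R + C = 155 - j88.11 Ω = 178.3∠-29.6° Ω.
Step 4 — Power factor: PF = cos(φ) = Re(Z)/|Z| = 155/178.3 = 0.8693.
Step 5 — Type: Im(Z) = -88.11 ⇒ leading (phase φ = -29.6°).

PF = 0.8693 (leading, φ = -29.6°)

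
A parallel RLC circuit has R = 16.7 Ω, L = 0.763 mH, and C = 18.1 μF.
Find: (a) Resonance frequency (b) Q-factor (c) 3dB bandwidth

Step 1 — Resonance: ω₀ = 1/√(LC) = 1/√(0.000763·1.81e-05) = 8509 rad/s.
Step 2 — f₀ = ω₀/(2π) = 1354 Hz.
Step 3 — Parallel Q: Q = R/(ω₀L) = 16.7/(8509·0.000763) = 2.572.
Step 4 — Bandwidth: Δω = ω₀/Q = 3308 rad/s; BW = Δω/(2π) = 526.5 Hz.

(a) f₀ = 1354 Hz  (b) Q = 2.572  (c) BW = 526.5 Hz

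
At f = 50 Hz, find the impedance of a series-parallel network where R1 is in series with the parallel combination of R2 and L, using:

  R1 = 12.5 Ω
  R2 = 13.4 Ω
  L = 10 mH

Step 1 — Angular frequency: ω = 2π·f = 2π·50 = 314.2 rad/s.
Step 2 — Component impedances:
  R1: Z = R = 12.5 Ω
  R2: Z = R = 13.4 Ω
  L: Z = jωL = j·314.2·0.01 = 0 + j3.142 Ω
Step 3 — Parallel branch: R2 || L = 1/(1/R2 + 1/L) = 0.6982 + j2.978 Ω.
Step 4 — Series with R1: Z_total = R1 + (R2 || L) = 13.2 + j2.978 Ω = 13.53∠12.7° Ω.

Z = 13.2 + j2.978 Ω = 13.53∠12.7° Ω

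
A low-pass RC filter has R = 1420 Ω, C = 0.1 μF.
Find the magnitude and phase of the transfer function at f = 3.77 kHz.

Step 1 — Angular frequency: ω = 2π·3770 = 2.369e+04 rad/s.
Step 2 — Transfer function: H(jω) = 1/(1 + jωRC).
Step 3 — Denominator: 1 + jωRC = 1 + j·2.369e+04·1420·1e-07 = 1 + j3.364.
Step 4 — H = 0.08121 - j0.2732.
Step 5 — Magnitude: |H| = 0.285 (-10.9 dB); phase: φ = -73.4°.

|H| = 0.285 (-10.9 dB), φ = -73.4°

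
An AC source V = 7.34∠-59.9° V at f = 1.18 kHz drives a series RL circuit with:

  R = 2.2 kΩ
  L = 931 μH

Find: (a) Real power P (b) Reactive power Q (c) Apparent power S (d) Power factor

Step 1 — Angular frequency: ω = 2π·f = 2π·1180 = 7414 rad/s.
Step 2 — Component impedances:
  R: Z = R = 2200 Ω
  L: Z = jωL = j·7414·0.000931 = 0 + j6.903 Ω
Step 3 — Series combination: Z_total = R + L = 2200 + j6.903 Ω = 2200∠0.2° Ω.
Step 4 — Source phasor: V = 7.34∠-59.9° V = 3.681 - j6.35 V.
Step 5 — Current: I = V / Z = 0.001664 - j0.002892 A = 0.003336∠-60.1° A.
Step 6 — Complex power: S = V·I* = 0.02449 + j7.683e-05 VA.
Step 7 — Real power: P = Re(S) = 0.02449 W.
Step 8 — Reactive power: Q = Im(S) = 7.683e-05 VAR.
Step 9 — Apparent power: |S| = 0.02449 VA.
Step 10 — Power factor: PF = P/|S| = 1 (lagging).

(a) P = 0.02449 W  (b) Q = 7.683e-05 VAR  (c) S = 0.02449 VA  (d) PF = 1 (lagging)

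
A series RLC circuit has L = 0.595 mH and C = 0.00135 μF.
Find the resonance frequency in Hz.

Step 1 — Resonance condition Im(Z)=0 gives ω₀ = 1/√(LC).
Step 2 — ω₀ = 1/√(0.000595·1.35e-09) = 1.116e+06 rad/s.
Step 3 — f₀ = ω₀/(2π) = 1.776e+05 Hz.

f₀ = 1.776e+05 Hz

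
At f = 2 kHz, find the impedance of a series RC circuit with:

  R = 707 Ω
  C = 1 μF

Step 1 — Angular frequency: ω = 2π·f = 2π·2000 = 1.257e+04 rad/s.
Step 2 — Component impedances:
  R: Z = R = 707 Ω
  C: Z = 1/(jωC) = -j/(ω·C) = 0 - j79.58 Ω
Step 3 — Series combination: Z_total = R + C = 707 - j79.58 Ω = 711.5∠-6.4° Ω.

Z = 707 - j79.58 Ω = 711.5∠-6.4° Ω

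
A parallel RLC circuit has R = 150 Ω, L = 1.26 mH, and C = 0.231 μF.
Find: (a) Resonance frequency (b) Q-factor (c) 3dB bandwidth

Step 1 — Resonance: ω₀ = 1/√(LC) = 1/√(0.00126·2.31e-07) = 5.861e+04 rad/s.
Step 2 — f₀ = ω₀/(2π) = 9329 Hz.
Step 3 — Parallel Q: Q = R/(ω₀L) = 150/(5.861e+04·0.00126) = 2.031.
Step 4 — Bandwidth: Δω = ω₀/Q = 2.886e+04 rad/s; BW = Δω/(2π) = 4593 Hz.

(a) f₀ = 9329 Hz  (b) Q = 2.031  (c) BW = 4593 Hz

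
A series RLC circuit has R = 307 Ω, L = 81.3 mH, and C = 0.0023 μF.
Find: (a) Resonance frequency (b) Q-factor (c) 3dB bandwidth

Step 1 — Resonance: ω₀ = 1/√(LC) = 1/√(0.0813·2.3e-09) = 7.313e+04 rad/s.
Step 2 — f₀ = ω₀/(2π) = 1.164e+04 Hz.
Step 3 — Series Q: Q = ω₀L/R = 7.313e+04·0.0813/307 = 19.37.
Step 4 — Bandwidth: Δω = ω₀/Q = 3776 rad/s; BW = Δω/(2π) = 601 Hz.

(a) f₀ = 1.164e+04 Hz  (b) Q = 19.37  (c) BW = 601 Hz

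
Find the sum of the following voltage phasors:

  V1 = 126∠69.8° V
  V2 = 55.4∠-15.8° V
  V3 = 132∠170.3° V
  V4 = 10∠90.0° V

Step 1 — Convert each phasor to rectangular form:
  V1 = 126·(cos(69.8°) + j·sin(69.8°)) = 43.51 + j118.3 V
  V2 = 55.4·(cos(-15.8°) + j·sin(-15.8°)) = 53.31 - j15.08 V
  V3 = 132·(cos(170.3°) + j·sin(170.3°)) = -130.1 + j22.24 V
  V4 = 10·(cos(90.0°) + j·sin(90.0°)) = 0 + j10 V
Step 2 — Sum components: V_total = -33.3 + j135.4 V.
Step 3 — Convert to polar: |V_total| = 139.4 V, ∠V_total = 103.8°.

V_total = 139.4∠103.8° V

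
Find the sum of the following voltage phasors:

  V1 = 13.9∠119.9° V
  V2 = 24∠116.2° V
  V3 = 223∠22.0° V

Step 1 — Convert each phasor to rectangular form:
  V1 = 13.9·(cos(119.9°) + j·sin(119.9°)) = -6.929 + j12.05 V
  V2 = 24·(cos(116.2°) + j·sin(116.2°)) = -10.6 + j21.53 V
  V3 = 223·(cos(22.0°) + j·sin(22.0°)) = 206.8 + j83.54 V
Step 2 — Sum components: V_total = 189.2 + j117.1 V.
Step 3 — Convert to polar: |V_total| = 222.5 V, ∠V_total = 31.8°.

V_total = 222.5∠31.8° V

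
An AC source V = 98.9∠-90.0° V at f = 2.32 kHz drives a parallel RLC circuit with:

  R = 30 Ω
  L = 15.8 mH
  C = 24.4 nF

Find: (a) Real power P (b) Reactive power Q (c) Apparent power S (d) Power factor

Step 1 — Angular frequency: ω = 2π·f = 2π·2320 = 1.458e+04 rad/s.
Step 2 — Component impedances:
  R: Z = R = 30 Ω
  L: Z = jωL = j·1.458e+04·0.0158 = 0 + j230.3 Ω
  C: Z = 1/(jωC) = -j/(ω·C) = 0 - j2812 Ω
Step 3 — Parallel combination: 1/Z_total = 1/R + 1/L + 1/C; Z_total = 29.58 + j3.537 Ω = 29.79∠6.8° Ω.
Step 4 — Source phasor: V = 98.9∠-90.0° V = 0 - j98.9 V.
Step 5 — Current: I = V / Z = -0.3942 - j3.297 A = 3.32∠-96.8° A.
Step 6 — Complex power: S = V·I* = 326 + j38.99 VA.
Step 7 — Real power: P = Re(S) = 326 W.
Step 8 — Reactive power: Q = Im(S) = 38.99 VAR.
Step 9 — Apparent power: |S| = 328.4 VA.
Step 10 — Power factor: PF = P/|S| = 0.9929 (lagging).

(a) P = 326 W  (b) Q = 38.99 VAR  (c) S = 328.4 VA  (d) PF = 0.9929 (lagging)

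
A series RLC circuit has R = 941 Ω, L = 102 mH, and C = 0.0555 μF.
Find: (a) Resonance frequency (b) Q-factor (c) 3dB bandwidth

Step 1 — Resonance condition Im(Z)=0 gives ω₀ = 1/√(LC).
Step 2 — ω₀ = 1/√(0.102·5.55e-08) = 1.329e+04 rad/s.
Step 3 — f₀ = ω₀/(2π) = 2115 Hz.
Step 4 — Series Q: Q = ω₀L/R = 1.329e+04·0.102/941 = 1.441.
Step 5 — 3dB bandwidth: Δω = ω₀/Q = 9225 rad/s; BW = Δω/(2π) = 1468 Hz.

(a) f₀ = 2115 Hz  (b) Q = 1.441  (c) BW = 1468 Hz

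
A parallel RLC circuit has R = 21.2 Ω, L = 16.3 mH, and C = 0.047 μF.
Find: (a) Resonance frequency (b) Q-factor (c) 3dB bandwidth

Step 1 — Resonance: ω₀ = 1/√(LC) = 1/√(0.0163·4.7e-08) = 3.613e+04 rad/s.
Step 2 — f₀ = ω₀/(2π) = 5750 Hz.
Step 3 — Parallel Q: Q = R/(ω₀L) = 21.2/(3.613e+04·0.0163) = 0.036.
Step 4 — Bandwidth: Δω = ω₀/Q = 1.004e+06 rad/s; BW = Δω/(2π) = 1.597e+05 Hz.

(a) f₀ = 5750 Hz  (b) Q = 0.036  (c) BW = 1.597e+05 Hz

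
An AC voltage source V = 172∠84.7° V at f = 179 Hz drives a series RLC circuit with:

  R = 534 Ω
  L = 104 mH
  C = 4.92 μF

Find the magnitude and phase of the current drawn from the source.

Step 1 — Angular frequency: ω = 2π·f = 2π·179 = 1125 rad/s.
Step 2 — Component impedances:
  R: Z = R = 534 Ω
  L: Z = jωL = j·1125·0.104 = 0 + j117 Ω
  C: Z = 1/(jωC) = -j/(ω·C) = 0 - j180.7 Ω
Step 3 — Series combination: Z_total = R + L + C = 534 - j63.75 Ω = 537.8∠-6.8° Ω.
Step 4 — Source phasor: V = 172∠84.7° V = 15.89 + j171.3 V.
Step 5 — Ohm's law: I = V / Z_total = (15.89 + j171.3) / (534 - j63.75) = -0.008416 + j0.3197 A.
Step 6 — Convert to polar: |I| = 0.3198 A, ∠I = 91.5°.

I = 0.3198∠91.5° A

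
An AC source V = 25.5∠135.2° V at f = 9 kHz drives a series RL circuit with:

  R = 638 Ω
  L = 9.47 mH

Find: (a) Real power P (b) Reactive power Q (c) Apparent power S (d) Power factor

Step 1 — Angular frequency: ω = 2π·f = 2π·9000 = 5.655e+04 rad/s.
Step 2 — Component impedances:
  R: Z = R = 638 Ω
  L: Z = jωL = j·5.655e+04·0.00947 = 0 + j535.5 Ω
Step 3 — Series combination: Z_total = R + L = 638 + j535.5 Ω = 833∠40.0° Ω.
Step 4 — Source phasor: V = 25.5∠135.2° V = -18.09 + j17.97 V.
Step 5 — Current: I = V / Z = -0.00277 + j0.03049 A = 0.03061∠95.2° A.
Step 6 — Complex power: S = V·I* = 0.5979 + j0.5019 VA.
Step 7 — Real power: P = Re(S) = 0.5979 W.
Step 8 — Reactive power: Q = Im(S) = 0.5019 VAR.
Step 9 — Apparent power: |S| = 0.7807 VA.
Step 10 — Power factor: PF = P/|S| = 0.7659 (lagging).

(a) P = 0.5979 W  (b) Q = 0.5019 VAR  (c) S = 0.7807 VA  (d) PF = 0.7659 (lagging)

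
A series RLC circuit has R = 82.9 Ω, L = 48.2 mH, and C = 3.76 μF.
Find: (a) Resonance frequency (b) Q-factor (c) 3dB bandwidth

Step 1 — Resonance: ω₀ = 1/√(LC) = 1/√(0.0482·3.76e-06) = 2349 rad/s.
Step 2 — f₀ = ω₀/(2π) = 373.9 Hz.
Step 3 — Series Q: Q = ω₀L/R = 2349·0.0482/82.9 = 1.366.
Step 4 — Bandwidth: Δω = ω₀/Q = 1720 rad/s; BW = Δω/(2π) = 273.7 Hz.

(a) f₀ = 373.9 Hz  (b) Q = 1.366  (c) BW = 273.7 Hz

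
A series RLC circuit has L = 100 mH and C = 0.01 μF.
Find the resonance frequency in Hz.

Step 1 — Resonance condition Im(Z)=0 gives ω₀ = 1/√(LC).
Step 2 — ω₀ = 1/√(0.1·1e-08) = 3.162e+04 rad/s.
Step 3 — f₀ = ω₀/(2π) = 5033 Hz.

f₀ = 5033 Hz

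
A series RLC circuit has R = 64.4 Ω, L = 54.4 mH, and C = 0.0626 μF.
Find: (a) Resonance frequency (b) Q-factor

Step 1 — Resonance condition Im(Z)=0 gives ω₀ = 1/√(LC).
Step 2 — ω₀ = 1/√(0.0544·6.26e-08) = 1.714e+04 rad/s.
Step 3 — f₀ = ω₀/(2π) = 2727 Hz.
Step 4 — Series Q: Q = ω₀L/R = 1.714e+04·0.0544/64.4 = 14.48.

(a) f₀ = 2727 Hz  (b) Q = 14.48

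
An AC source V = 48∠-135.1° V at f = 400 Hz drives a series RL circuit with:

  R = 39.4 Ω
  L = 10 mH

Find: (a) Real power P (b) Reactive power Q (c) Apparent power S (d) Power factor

Step 1 — Angular frequency: ω = 2π·f = 2π·400 = 2513 rad/s.
Step 2 — Component impedances:
  R: Z = R = 39.4 Ω
  L: Z = jωL = j·2513·0.01 = 0 + j25.13 Ω
Step 3 — Series combination: Z_total = R + L = 39.4 + j25.13 Ω = 46.73∠32.5° Ω.
Step 4 — Source phasor: V = 48∠-135.1° V = -34 - j33.88 V.
Step 5 — Current: I = V / Z = -1.003 - j0.22 A = 1.027∠-167.6° A.
Step 6 — Complex power: S = V·I* = 41.56 + j26.51 VA.
Step 7 — Real power: P = Re(S) = 41.56 W.
Step 8 — Reactive power: Q = Im(S) = 26.51 VAR.
Step 9 — Apparent power: |S| = 49.3 VA.
Step 10 — Power factor: PF = P/|S| = 0.8431 (lagging).

(a) P = 41.56 W  (b) Q = 26.51 VAR  (c) S = 49.3 VA  (d) PF = 0.8431 (lagging)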